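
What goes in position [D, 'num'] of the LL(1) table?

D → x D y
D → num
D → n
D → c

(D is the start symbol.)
To find M[D, 'num'], we find productions for D where 'num' is in the predict set (PREDICT(N → α) = (FIRST(α) \ {ε}) ∪ (FOLLOW(N) if α ⇒* ε)).

D → x D y: PREDICT = { 'x' }
D → num: PREDICT = { 'num' }
  'num' is in predict set, so this production goes in M[D, 'num']
D → n: PREDICT = { 'n' }
D → c: PREDICT = { 'c' }

M[D, 'num'] = D → num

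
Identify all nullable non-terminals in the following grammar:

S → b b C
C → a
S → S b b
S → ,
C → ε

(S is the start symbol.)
A non-terminal is nullable if it can derive ε (the empty string): either it has an ε-production, or it has a production whose right-hand side consists entirely of nullable non-terminals.

ε-productions: C → ε
So C is immediately nullable.
No further non-terminal can be added: every production for the remaining non-terminals contains a terminal or a non-nullable non-terminal.
Nullable = { 'C' }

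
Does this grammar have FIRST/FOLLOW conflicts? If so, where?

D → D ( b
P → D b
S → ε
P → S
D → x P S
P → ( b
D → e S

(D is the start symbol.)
A FIRST/FOLLOW conflict occurs when a non-terminal N has a nullable alternative N → β (β ⇒* ε) and another alternative N → α with FIRST(α) ∩ FOLLOW(N) ≠ ∅: on such a lookahead the parser cannot decide between expanding α and letting N vanish via β.

Nullable non-terminals: P, S.
FIRST sets used below: FIRST(D) = { 'e', 'x' }, FIRST(S) = { ε }

P: nullable alternative(s) P → S; FOLLOW(P) = { $, '(', 'b' }
  P → D b: FIRST \ {ε} = { 'e', 'x' } — disjoint from FOLLOW(P)
  P → S: FIRST \ {ε} = { } — this is the only nullable alternative, skip
  P → ( b: FIRST \ {ε} = { '(' } — overlaps FOLLOW(P) on { '(' }: CONFLICT
S has a nullable alternative but only one production, so nothing to check.

D has no nullable alternative, so no FIRST/FOLLOW check is needed there.

So the grammar has 1 FIRST/FOLLOW conflict (marked CONFLICT above).

Answer: Yes. P → '(' b with FOLLOW(P) on { '(' }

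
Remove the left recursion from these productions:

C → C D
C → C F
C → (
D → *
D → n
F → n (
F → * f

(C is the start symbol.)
C → ( C'
C' → D C'
C' → F C'
C' → ε
D → *
D → n
F → n (
F → * f

C is directly left-recursive. The standard transformation for
  A → A α₁ | ... | A α_m | β₁ | ... | β_n
is
  A  → β₁ A' | ... | β_n A'
  A' → α₁ A' | ... | α_m A' | ε

C → ( becomes C → ( C'
C → C D becomes C' → D C'
C → C F becomes C' → F C'
Add C' → ε

Productions for other non-terminals are unchanged:
  D → *
  D → n
  F → n (
  F → * f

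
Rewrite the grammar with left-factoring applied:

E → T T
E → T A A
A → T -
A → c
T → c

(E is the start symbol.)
E → T E'
E' → T
E' → A A
A → T -
A → c
T → c

Left-factoring transforms A → αβ₁ | αβ₂ into A → αA' and A' → β₁ | β₂
(α is the longest common prefix among the alternatives). Repeat until
no nonterminal has two alternatives with a common prefix.

Round 1: E has alternatives sharing prefix 'T'. Introduce E': E → T E'
  Add: E' → T
  Add: E' → A A

No remaining common prefixes — done.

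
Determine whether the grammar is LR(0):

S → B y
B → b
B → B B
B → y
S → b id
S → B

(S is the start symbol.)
A grammar is LR(0) if no state in the canonical LR(0) collection has:
  - both a shift item (dot before a terminal) and a complete item (shift-reduce conflict), or
  - two or more complete items (reduce-reduce conflict; the accept item [S' → S .] counts as a complete item here).

Augment with S' → S and build the canonical LR(0) collection (I0 = CLOSURE({[S' → . S]}), then GOTO on every symbol after a dot until no new states appear). It has 9 states:
  I0: { [B → . B B], [B → . b], [B → . y], [S → . B y], [S → . B], [S → . b id], [S' → . S] }  — shift
  I1: { [B → . B B], [B → . b], [B → . y], [B → B . B], [S → B . y], [S → B .] }  — shift, reduce
  I2: { [S' → S .] }  — accept
  I3: { [B → b .], [S → b . id] }  — shift, reduce
  I4: { [B → y .] }  — reduce
  I5: { [S → b id .] }  — reduce
  I6: { [B → . B B], [B → . b], [B → . y], [B → B . B], [B → B B .] }  — shift, reduce
  I7: { [B → b .] }  — reduce
  I8: { [B → y .], [S → B y .] }  — 2 reduces

Conflict in state I1:
  Shift-reduce conflict between [S → B .] and [B → . b]
So the grammar is NOT LR(0).

Answer: No. Shift-reduce conflict between [S → B .] and [B → . b]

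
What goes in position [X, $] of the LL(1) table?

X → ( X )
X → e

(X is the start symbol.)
To find M[X, $], we find productions for X where $ is in the predict set (PREDICT(N → α) = (FIRST(α) \ {ε}) ∪ (FOLLOW(N) if α ⇒* ε)).

X → ( X ): PREDICT = { '(' }
X → e: PREDICT = { 'e' }

M[X, $] is empty (no production applies)

Answer: Empty (error entry)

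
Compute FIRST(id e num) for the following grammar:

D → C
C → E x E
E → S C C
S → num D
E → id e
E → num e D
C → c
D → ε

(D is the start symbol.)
{ 'id' }

To compute FIRST(id e num), process the symbols left to right:
Symbol id is a terminal. Add 'id' and stop.
FIRST(id e num) = { 'id' }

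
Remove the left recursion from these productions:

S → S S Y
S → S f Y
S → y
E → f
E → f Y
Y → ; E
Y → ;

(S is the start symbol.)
S → y S'
S' → S Y S'
S' → f Y S'
S' → ε
E → f
E → f Y
Y → ; E
Y → ;

S is directly left-recursive. The standard transformation for
  A → A α₁ | ... | A α_m | β₁ | ... | β_n
is
  A  → β₁ A' | ... | β_n A'
  A' → α₁ A' | ... | α_m A' | ε

S → y becomes S → y S'
S → S S Y becomes S' → S Y S'
S → S f Y becomes S' → f Y S'
Add S' → ε

Productions for other non-terminals are unchanged:
  E → f
  E → f Y
  Y → ; E
  Y → ;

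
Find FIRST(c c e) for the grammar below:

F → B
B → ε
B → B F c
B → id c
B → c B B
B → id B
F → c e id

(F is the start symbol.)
To compute FIRST(c c e), process the symbols left to right:
Symbol c is a terminal. Add 'c' and stop.
FIRST(c c e) = { 'c' }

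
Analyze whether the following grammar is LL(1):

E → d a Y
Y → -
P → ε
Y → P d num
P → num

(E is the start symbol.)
A grammar is LL(1) if for each non-terminal N with multiple productions, the predict sets of those productions are pairwise disjoint, where PREDICT(N → α) = (FIRST(α) \ {ε}) ∪ (FOLLOW(N) if α ⇒* ε).

Relevant sets:
  FIRST(P) = { 'num', ε }
  FOLLOW(P) = { 'd' }

For Y:
  PREDICT(Y → '-') = { '-' }
  PREDICT(Y → P d num) = { 'd', 'num' }
For P:
  PREDICT(P → ε) = { 'd' }
  PREDICT(P → num) = { 'num' }
E has a single production, so nothing to check there.

All predict sets are disjoint. The grammar IS LL(1).

Answer: Yes, the grammar is LL(1).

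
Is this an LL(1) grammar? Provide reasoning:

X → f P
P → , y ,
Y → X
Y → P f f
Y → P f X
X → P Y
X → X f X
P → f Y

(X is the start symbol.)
No. Predict set conflict for X: { 'f' }

A grammar is LL(1) if for each non-terminal N with multiple productions, the predict sets of those productions are pairwise disjoint, where PREDICT(N → α) = (FIRST(α) \ {ε}) ∪ (FOLLOW(N) if α ⇒* ε).

Relevant sets:
  FIRST(P) = { ',', 'f' }
  FIRST(X) = { ',', 'f' }

For X:
  PREDICT(X → f P) = { 'f' }
  PREDICT(X → P Y) = { ',', 'f' }
  PREDICT(X → X f X) = { ',', 'f' }
For P:
  PREDICT(P → ',' y ',') = { ',' }
  PREDICT(P → f Y) = { 'f' }
For Y:
  PREDICT(Y → X) = { ',', 'f' }
  PREDICT(Y → P f f) = { ',', 'f' }
  PREDICT(Y → P f X) = { ',', 'f' }

Conflict found: Predict set conflict for X: { 'f' }
The grammar is NOT LL(1).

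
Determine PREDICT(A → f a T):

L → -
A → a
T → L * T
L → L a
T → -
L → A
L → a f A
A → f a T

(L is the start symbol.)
{ 'f' }

PREDICT(A → f a T) = (FIRST(RHS) \ {ε}) ∪ (FOLLOW(A) if ε ∈ FIRST(RHS), i.e. RHS ⇒* ε)
FIRST(f a T) = { 'f' }
ε ∉ FIRST(f a T), so FOLLOW(A) is not added.
PREDICT(A → f a T) = { 'f' }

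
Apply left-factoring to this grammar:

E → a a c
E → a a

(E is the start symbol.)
Left-factoring transforms A → αβ₁ | αβ₂ into A → αA' and A' → β₁ | β₂
(α is the longest common prefix among the alternatives). Repeat until
no nonterminal has two alternatives with a common prefix.

Round 1: E has alternatives sharing prefix 'a a'. Introduce E': E → a a E'
  Add: E' → c
  Add: E' → ε

No remaining common prefixes — done.

Resulting grammar:
E → a a E'
E' → c
E' → ε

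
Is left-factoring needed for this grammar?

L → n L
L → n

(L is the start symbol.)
Yes, L has productions with common prefix 'n'

Left-factoring is needed when two productions for the same non-terminal
share a common prefix on the right-hand side.

Productions for L:
  L → n L
  L → n

Found common prefix 'n' in productions for L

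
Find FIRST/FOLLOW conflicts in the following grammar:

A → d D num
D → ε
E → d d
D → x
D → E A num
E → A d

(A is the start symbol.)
No FIRST/FOLLOW conflicts.

A FIRST/FOLLOW conflict occurs when a non-terminal N has a nullable alternative N → β (β ⇒* ε) and another alternative N → α with FIRST(α) ∩ FOLLOW(N) ≠ ∅: on such a lookahead the parser cannot decide between expanding α and letting N vanish via β.

Nullable non-terminals: D.
FIRST sets used below: FIRST(E) = { 'd' }

D: nullable alternative(s) D → ε; FOLLOW(D) = { 'num' }
  D → ε: FIRST \ {ε} = { } — this is the only nullable alternative, skip
  D → x: FIRST \ {ε} = { 'x' } — disjoint from FOLLOW(D)
  D → E A num: FIRST \ {ε} = { 'd' } — disjoint from FOLLOW(D)

A, E have no nullable alternative, so no FIRST/FOLLOW check is needed there.

No FIRST/FOLLOW conflicts found.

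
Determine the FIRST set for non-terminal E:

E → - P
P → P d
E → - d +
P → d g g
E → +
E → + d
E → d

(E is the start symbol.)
{ '+', '-', 'd' }

From E → - P:
  - '-' is a terminal: add '-' and stop
From E → - d +:
  - '-' is a terminal: add '-' and stop
From E → +:
  - '+' is a terminal: add '+' and stop
From E → + d:
  - '+' is a terminal: add '+' and stop
From E → d:
  - d is a terminal: add 'd' and stop

Collecting: FIRST(E) = { '+', '-', 'd' }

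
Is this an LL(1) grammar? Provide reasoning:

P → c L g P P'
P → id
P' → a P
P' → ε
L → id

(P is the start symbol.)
No. Predict set conflict for P': { 'a' }

Relevant sets:
  FOLLOW(P') = { $, 'a' }

For P:
  PREDICT(P → c L g P P') = { 'c' }
  PREDICT(P → id) = { 'id' }
For P':
  PREDICT(P' → a P) = { 'a' }
  PREDICT(P' → ε) = { $, 'a' }
L has a single production, so nothing to check there.

Conflict found: Predict set conflict for P': { 'a' }
The grammar is NOT LL(1).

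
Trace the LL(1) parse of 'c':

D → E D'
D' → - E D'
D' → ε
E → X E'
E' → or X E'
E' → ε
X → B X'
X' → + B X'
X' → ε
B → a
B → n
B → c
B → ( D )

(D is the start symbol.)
Stack is shown with the top on the left.

Stack         Input  Action
---------------------------
D $           c $    output D → E D'
E D' $        c $    output E → X E'
X E' D' $     c $    output X → B X'
B X' E' D' $  c $    output B → c
c X' E' D' $  c $    match 'c'
X' E' D' $    $      output X' → ε
E' D' $       $      output E' → ε
D' $          $      output D' → ε
$             $      accept

The string is accepted.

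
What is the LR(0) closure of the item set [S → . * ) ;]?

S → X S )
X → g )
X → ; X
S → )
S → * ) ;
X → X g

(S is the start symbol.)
Start with: [S → . * ) ;]
The dot precedes the terminal '*', so nothing is added.

CLOSURE = { [S → . * ) ;] }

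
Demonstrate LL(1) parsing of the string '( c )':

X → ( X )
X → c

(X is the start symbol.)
LL(1) parsing maintains a stack (initially the start symbol over $) and the input. At each step: if the stack top is a terminal, match it against the current input token; if it is a non-terminal N, replace it with the RHS of M[N, lookahead] (the unique production whose predict set contains the lookahead).

Stack is shown with the top on the left.

Stack    Input    Action
------------------------
X $      ( c ) $  output X → ( X )
( X ) $  ( c ) $  match '('
X ) $    c ) $    output X → c
c ) $    c ) $    match 'c'
) $      ) $      match ')'
$        $        accept

The string is accepted.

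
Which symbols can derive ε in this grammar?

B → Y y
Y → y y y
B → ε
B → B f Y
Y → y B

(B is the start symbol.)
{ 'B' }

A non-terminal is nullable if it can derive ε (the empty string): either it has an ε-production, or it has a production whose right-hand side consists entirely of nullable non-terminals.

ε-productions: B → ε
So B is immediately nullable.
No further non-terminal can be added: every production for the remaining non-terminals contains a terminal or a non-nullable non-terminal.
Nullable = { 'B' }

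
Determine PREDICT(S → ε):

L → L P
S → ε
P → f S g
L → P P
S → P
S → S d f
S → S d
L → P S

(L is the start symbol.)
PREDICT(S → ε) = (FIRST(RHS) \ {ε}) ∪ (FOLLOW(S) if ε ∈ FIRST(RHS), i.e. RHS ⇒* ε)
The right-hand side is ε (FIRST(ε) = { ε }), so the predict set is FOLLOW(S) = { $, 'd', 'f', 'g' }
PREDICT(S → ε) = { $, 'd', 'f', 'g' }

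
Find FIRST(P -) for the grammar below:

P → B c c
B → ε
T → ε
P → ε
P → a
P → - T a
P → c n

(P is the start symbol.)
FIRST sets of the non-terminals involved (from the grammar, by fixed-point iteration):
  FIRST(P) = { '-', 'a', 'c', ε }

To compute FIRST(P -), process the symbols left to right:
Symbol P is a non-terminal. Add FIRST(P) \ {ε} = { '-', 'a', 'c' }
P is nullable (ε ∈ FIRST(P)), continue to the next symbol.
Symbol - is a terminal. Add '-' and stop.
FIRST(P -) = { '-', 'a', 'c' }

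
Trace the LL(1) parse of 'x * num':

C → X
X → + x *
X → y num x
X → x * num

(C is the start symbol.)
Stack is shown with the top on the left.

Stack      Input      Action
----------------------------
C $        x * num $  output C → X
X $        x * num $  output X → x * num
x * num $  x * num $  match 'x'
* num $    * num $    match '*'
num $      num $      match 'num'
$          $          accept

The string is accepted.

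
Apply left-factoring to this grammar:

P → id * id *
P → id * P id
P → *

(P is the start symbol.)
P → id * P'
P' → id *
P' → P id
P → *

Left-factoring transforms A → αβ₁ | αβ₂ into A → αA' and A' → β₁ | β₂
(α is the longest common prefix among the alternatives). Repeat until
no nonterminal has two alternatives with a common prefix.

Round 1: P has alternatives sharing prefix 'id *'. Introduce P': P → id * P'
  Add: P' → id *
  Add: P' → P id

No remaining common prefixes — done.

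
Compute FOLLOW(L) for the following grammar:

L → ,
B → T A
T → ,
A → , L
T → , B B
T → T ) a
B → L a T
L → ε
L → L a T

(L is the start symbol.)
{ $, ')', ',', 'a' }

L is the start symbol, so $ ∈ FOLLOW(L).
In A → , L: L is at the end, add FOLLOW(A)
In B → L a T: L is followed by a T, add FIRST(a T) \ {ε} = { 'a' }
In L → L a T: L is followed by a T, add FIRST(a T) \ {ε} = { 'a' }

The FOLLOW sets referred to above (computed the same way, to a fixed point):
  FOLLOW(A) = { $, ')', ',', 'a' }

Taking the union: FOLLOW(L) = { $, ')', ',', 'a' }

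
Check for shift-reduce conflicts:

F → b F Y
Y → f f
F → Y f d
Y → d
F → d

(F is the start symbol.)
No shift-reduce conflicts

A shift-reduce conflict occurs when an LR(0) state has both:
  - a complete (reduce) item [A → α .] (dot at the end), and
  - a shift item [B → β . c γ] (dot before a terminal).

Augment with F' → F and build the canonical LR(0) collection (I0 = CLOSURE({[F' → . F]}), then GOTO on every symbol after a dot until no new states appear). It has 12 states:
  I0: { [F → . Y f d], [F → . b F Y], [F → . d], [F' → . F], [Y → . d], [Y → . f f] }  — shift
  I1: { [F' → F .] }  — accept
  I2: { [F → Y . f d] }  — shift
  I3: { [F → . Y f d], [F → . b F Y], [F → . d], [F → b . F Y], [Y → . d], [Y → . f f] }  — shift
  I4: { [F → d .], [Y → d .] }  — 2 reduces
  I5: { [Y → f . f] }  — shift
  I6: { [Y → f f .] }  — reduce
  I7: { [F → b F . Y], [Y → . d], [Y → . f f] }  — shift
  I8: { [F → b F Y .] }  — reduce
  I9: { [Y → d .] }  — reduce
  I10: { [F → Y f . d] }  — shift
  I11: { [F → Y f d .] }  — reduce

No state contains both a complete item and a shift item.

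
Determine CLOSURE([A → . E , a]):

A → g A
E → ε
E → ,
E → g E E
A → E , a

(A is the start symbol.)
Start with: [A → . E , a]
  [A → . E , a] has the dot before E: add [E → .], [E → . ,], [E → . g E E]
No further items can be added.

CLOSURE = { [A → . E , a], [E → . ,], [E → . g E E], [E → .] }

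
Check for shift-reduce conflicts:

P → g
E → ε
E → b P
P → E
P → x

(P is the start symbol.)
A shift-reduce conflict occurs when an LR(0) state has both:
  - a complete (reduce) item [A → α .] (dot at the end), and
  - a shift item [B → β . c γ] (dot before a terminal).

Augment with P' → P and build the canonical LR(0) collection (I0 = CLOSURE({[P' → . P]}), then GOTO on every symbol after a dot until no new states appear). It has 7 states:
  I0: { [E → . b P], [E → .], [P → . E], [P → . g], [P → . x], [P' → . P] }  — shift, reduce
  I1: { [P → E .] }  — reduce
  I2: { [P' → P .] }  — accept
  I3: { [E → . b P], [E → .], [E → b . P], [P → . E], [P → . g], [P → . x] }  — shift, reduce
  I4: { [P → g .] }  — reduce
  I5: { [P → x .] }  — reduce
  I6: { [E → b P .] }  — reduce

I0 contains reduce item [E → .] and shift items [E → . b P], [P → . g], [P → . x] — shift-reduce conflict.
I3 contains reduce item [E → .] and shift items [E → . b P], [P → . g], [P → . x] — shift-reduce conflict.

Answer: Yes — I0: [E → .] vs [E → . b P]; I3: [E → .] vs [E → . b P]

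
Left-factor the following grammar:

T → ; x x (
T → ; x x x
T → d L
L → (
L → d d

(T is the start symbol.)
Left-factoring transforms A → αβ₁ | αβ₂ into A → αA' and A' → β₁ | β₂
(α is the longest common prefix among the alternatives). Repeat until
no nonterminal has two alternatives with a common prefix.

Round 1: T has alternatives sharing prefix '; x x'. Introduce T': T → ; x x T'
  Add: T' → (
  Add: T' → x

No remaining common prefixes — done.

Resulting grammar:
T → ; x x T'
T' → (
T' → x
T → d L
L → (
L → d d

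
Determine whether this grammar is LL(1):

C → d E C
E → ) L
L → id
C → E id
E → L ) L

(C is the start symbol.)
Relevant sets:
  FIRST(E) = { ')', 'id' }
  FIRST(L) = { 'id' }

For C:
  PREDICT(C → d E C) = { 'd' }
  PREDICT(C → E id) = { ')', 'id' }
For E:
  PREDICT(E → ')' L) = { ')' }
  PREDICT(E → L ')' L) = { 'id' }
L has a single production, so nothing to check there.

All predict sets are disjoint. The grammar IS LL(1).

Answer: Yes, the grammar is LL(1).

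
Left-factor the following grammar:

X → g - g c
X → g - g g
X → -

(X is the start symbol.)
X → g - g X'
X' → c
X' → g
X → -

Left-factoring transforms A → αβ₁ | αβ₂ into A → αA' and A' → β₁ | β₂
(α is the longest common prefix among the alternatives). Repeat until
no nonterminal has two alternatives with a common prefix.

Round 1: X has alternatives sharing prefix 'g - g'. Introduce X': X → g - g X'
  Add: X' → c
  Add: X' → g

No remaining common prefixes — done.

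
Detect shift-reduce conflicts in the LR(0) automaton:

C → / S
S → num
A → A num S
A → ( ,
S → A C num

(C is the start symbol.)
No shift-reduce conflicts

A shift-reduce conflict occurs when an LR(0) state has both:
  - a complete (reduce) item [A → α .] (dot at the end), and
  - a shift item [B → β . c γ] (dot before a terminal).

Augment with C' → C and build the canonical LR(0) collection (I0 = CLOSURE({[C' → . C]}), then GOTO on every symbol after a dot until no new states appear). It has 12 states:
  I0: { [C → . / S], [C' → . C] }  — shift
  I1: { [A → . ( ,], [A → . A num S], [C → / . S], [S → . A C num], [S → . num] }  — shift
  I2: { [C' → C .] }  — accept
  I3: { [A → ( . ,] }  — shift
  I4: { [A → A . num S], [C → . / S], [S → A . C num] }  — shift
  I5: { [C → / S .] }  — reduce
  I6: { [S → num .] }  — reduce
  I7: { [S → A C . num] }  — shift
  I8: { [A → . ( ,], [A → . A num S], [A → A num . S], [S → . A C num], [S → . num] }  — shift
  I9: { [A → A num S .] }  — reduce
  I10: { [S → A C num .] }  — reduce
  I11: { [A → ( , .] }  — reduce

No state contains both a complete item and a shift item.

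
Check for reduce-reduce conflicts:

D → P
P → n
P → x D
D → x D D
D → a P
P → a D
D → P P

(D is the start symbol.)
Yes — I9: [D → P .] vs [D → a P .]

A reduce-reduce conflict occurs when an LR(0) state has two complete items [A → α .] and [B → β .] — both call for a reduction, and with no lookahead the parser cannot choose between them.

Augment with D' → D and build the canonical LR(0) collection (I0 = CLOSURE({[D' → . D]}), then GOTO on every symbol after a dot until no new states appear). It has 14 states:
  I0: { [D → . P P], [D → . P], [D → . a P], [D → . x D D], [D' → . D], [P → . a D], [P → . n], [P → . x D] }  — shift
  I1: { [D' → D .] }  — accept
  I2: { [D → P . P], [D → P .], [P → . a D], [P → . n], [P → . x D] }  — shift, reduce
  I3: { [D → . P P], [D → . P], [D → . a P], [D → . x D D], [D → a . P], [P → . a D], [P → . n], [P → . x D], [P → a . D] }  — shift
  I4: { [P → n .] }  — reduce
  I5: { [D → . P P], [D → . P], [D → . a P], [D → . x D D], [D → x . D D], [P → . a D], [P → . n], [P → . x D], [P → x . D] }  — shift
  I6: { [D → . P P], [D → . P], [D → . a P], [D → . x D D], [D → x D . D], [P → . a D], [P → . n], [P → . x D], [P → x D .] }  — shift, reduce
  I7: { [D → x D D .] }  — reduce
  I8: { [P → a D .] }  — reduce
  I9: { [D → P . P], [D → P .], [D → a P .], [P → . a D], [P → . n], [P → . x D] }  — shift, 2 reduces
  I10: { [D → P P .] }  — reduce
  I11: { [D → . P P], [D → . P], [D → . a P], [D → . x D D], [P → . a D], [P → . n], [P → . x D], [P → a . D] }  — shift
  I12: { [D → . P P], [D → . P], [D → . a P], [D → . x D D], [P → . a D], [P → . n], [P → . x D], [P → x . D] }  — shift
  I13: { [P → x D .] }  — reduce

I9 contains complete items [D → P .], [D → a P .] — reduce-reduce conflict.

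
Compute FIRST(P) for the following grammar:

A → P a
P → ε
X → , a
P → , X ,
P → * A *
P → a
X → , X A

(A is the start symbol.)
From P → ε:
  - ε-production, so ε ∈ FIRST(P)
From P → , X ,:
  - ',' is a terminal: add ',' and stop
From P → * A *:
  - '*' is a terminal: add '*' and stop
From P → a:
  - a is a terminal: add 'a' and stop

Collecting: FIRST(P) = { '*', ',', 'a', ε }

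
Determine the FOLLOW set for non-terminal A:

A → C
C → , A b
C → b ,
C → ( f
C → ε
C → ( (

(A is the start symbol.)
{ $, 'b' }

To compute FOLLOW(A), find every occurrence of A on a right-hand side N → α A β: add FIRST(β) \ {ε}, and if β is empty or nullable also add FOLLOW(N). Iterate to a fixed point.

A is the start symbol, so $ ∈ FOLLOW(A).
In C → , A b: A is followed by b, add FIRST(b) \ {ε} = { 'b' }

Taking the union: FOLLOW(A) = { $, 'b' }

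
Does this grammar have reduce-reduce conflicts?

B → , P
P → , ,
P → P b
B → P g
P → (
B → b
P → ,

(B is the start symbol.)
Yes — I8: [P → , .] vs [P → , , .]

A reduce-reduce conflict occurs when an LR(0) state has two complete items [A → α .] and [B → β .] — both call for a reduction, and with no lookahead the parser cannot choose between them.

Augment with B' → B and build the canonical LR(0) collection (I0 = CLOSURE({[B' → . B]}), then GOTO on every symbol after a dot until no new states appear). It has 11 states:
  I0: { [B → . , P], [B → . P g], [B → . b], [B' → . B], [P → . (], [P → . , ,], [P → . ,], [P → . P b] }  — shift
  I1: { [P → ( .] }  — reduce
  I2: { [B → , . P], [P → , . ,], [P → , .], [P → . (], [P → . , ,], [P → . ,], [P → . P b] }  — shift, reduce
  I3: { [B' → B .] }  — accept
  I4: { [B → P . g], [P → P . b] }  — shift
  I5: { [B → b .] }  — reduce
  I6: { [P → P b .] }  — reduce
  I7: { [B → P g .] }  — reduce
  I8: { [P → , , .], [P → , . ,], [P → , .] }  — shift, 2 reduces
  I9: { [B → , P .], [P → P . b] }  — shift, reduce
  I10: { [P → , , .] }  — reduce

I8 contains complete items [P → , .], [P → , , .] — reduce-reduce conflict.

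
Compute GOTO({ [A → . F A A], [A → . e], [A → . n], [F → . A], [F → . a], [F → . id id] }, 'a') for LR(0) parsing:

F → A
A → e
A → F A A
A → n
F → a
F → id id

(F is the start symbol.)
{ [F → a .] }

GOTO(I, 'a') = CLOSURE({ [A → αX.β] : [A → α.Xβ] ∈ I, X = 'a' })

Items with dot before 'a', with the dot advanced:
  [F → . a] → [F → a .]
Closure adds nothing (no advanced item has the dot before a non-terminal).

GOTO = { [F → a .] }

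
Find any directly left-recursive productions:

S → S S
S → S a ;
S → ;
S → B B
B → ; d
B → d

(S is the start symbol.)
Yes, S is left-recursive

Direct left recursion occurs when N → N α for some non-terminal N (the right-hand side begins with the left-hand side itself).

S → S S: LEFT RECURSIVE (starts with S)
S → S a ;: LEFT RECURSIVE (starts with S)
S → ;: starts with ';'
S → B B: starts with B
B → ; d: starts with ';'
B → d: starts with d

The grammar has direct left recursion on: S.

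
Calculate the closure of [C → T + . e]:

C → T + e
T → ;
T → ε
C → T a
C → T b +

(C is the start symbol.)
{ [C → T + . e] }

To compute CLOSURE, for each item [A → α.Bβ] where B is a non-terminal, add [B → .γ] for all productions B → γ; repeat for the newly added items until nothing changes.

Start with: [C → T + . e]
The dot precedes the terminal e, so nothing is added.

CLOSURE = { [C → T + . e] }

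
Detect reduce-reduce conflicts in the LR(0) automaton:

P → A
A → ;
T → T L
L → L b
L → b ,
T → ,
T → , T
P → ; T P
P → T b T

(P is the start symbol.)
Augment with P' → P and build the canonical LR(0) collection (I0 = CLOSURE({[P' → . P]}), then GOTO on every symbol after a dot until no new states appear). It has 16 states:
  I0: { [A → . ;], [P → . ; T P], [P → . A], [P → . T b T], [P' → . P], [T → . , T], [T → . ,], [T → . T L] }  — shift
  I1: { [T → , . T], [T → , .], [T → . , T], [T → . ,], [T → . T L] }  — shift, reduce
  I2: { [A → ; .], [P → ; . T P], [T → . , T], [T → . ,], [T → . T L] }  — shift, reduce
  I3: { [P → A .] }  — reduce
  I4: { [P' → P .] }  — accept
  I5: { [L → . L b], [L → . b ,], [P → T . b T], [T → T . L] }  — shift
  I6: { [L → L . b], [T → T L .] }  — shift, reduce
  I7: { [L → b . ,], [P → T b . T], [T → . , T], [T → . ,], [T → . T L] }  — shift
  I8: { [L → b , .], [T → , . T], [T → , .], [T → . , T], [T → . ,], [T → . T L] }  — shift, 2 reduces
  I9: { [L → . L b], [L → . b ,], [P → T b T .], [T → T . L] }  — shift, reduce
  I10: { [L → b . ,] }  — shift
  I11: { [L → b , .] }  — reduce
  I12: { [L → . L b], [L → . b ,], [T → , T .], [T → T . L] }  — shift, reduce
  I13: { [L → L b .] }  — reduce
  I14: { [A → . ;], [L → . L b], [L → . b ,], [P → . ; T P], [P → . A], [P → . T b T], [P → ; T . P], [T → . , T], [T → . ,], [T → . T L], [T → T . L] }  — shift
  I15: { [P → ; T P .] }  — reduce

I8 contains complete items [L → b , .], [T → , .] — reduce-reduce conflict.

Answer: Yes — I8: [L → b , .] vs [T → , .]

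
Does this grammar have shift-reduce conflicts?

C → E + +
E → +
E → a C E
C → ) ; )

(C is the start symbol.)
A shift-reduce conflict occurs when an LR(0) state has both:
  - a complete (reduce) item [A → α .] (dot at the end), and
  - a shift item [B → β . c γ] (dot before a terminal).

Augment with C' → C and build the canonical LR(0) collection (I0 = CLOSURE({[C' → . C]}), then GOTO on every symbol after a dot until no new states appear). It has 12 states:
  I0: { [C → . ) ; )], [C → . E + +], [C' → . C], [E → . +], [E → . a C E] }  — shift
  I1: { [C → ) . ; )] }  — shift
  I2: { [E → + .] }  — reduce
  I3: { [C' → C .] }  — accept
  I4: { [C → E . + +] }  — shift
  I5: { [C → . ) ; )], [C → . E + +], [E → . +], [E → . a C E], [E → a . C E] }  — shift
  I6: { [E → . +], [E → . a C E], [E → a C . E] }  — shift
  I7: { [E → a C E .] }  — reduce
  I8: { [C → E + . +] }  — shift
  I9: { [C → E + + .] }  — reduce
  I10: { [C → ) ; . )] }  — shift
  I11: { [C → ) ; ) .] }  — reduce

No state contains both a complete item and a shift item.

Answer: No shift-reduce conflicts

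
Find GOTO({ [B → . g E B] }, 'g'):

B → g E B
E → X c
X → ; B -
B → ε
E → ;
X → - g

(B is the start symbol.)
{ [B → g . E B], [E → . ;], [E → . X c], [X → . - g], [X → . ; B -] }

GOTO(I, 'g') = CLOSURE({ [A → αX.β] : [A → α.Xβ] ∈ I, X = 'g' })

Items with dot before 'g', with the dot advanced:
  [B → . g E B] → [B → g . E B]
Closure of the advanced items:
  [B → g . E B] has the dot before E: add [E → . X c], [E → . ;]
  [E → . X c] has the dot before X: add [X → . ; B -], [X → . - g]

GOTO = { [B → g . E B], [E → . ;], [E → . X c], [X → . - g], [X → . ; B -] }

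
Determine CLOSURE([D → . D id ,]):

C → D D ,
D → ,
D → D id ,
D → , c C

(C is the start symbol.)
{ [D → . , c C], [D → . ,], [D → . D id ,] }

To compute CLOSURE, for each item [A → α.Bβ] where B is a non-terminal, add [B → .γ] for all productions B → γ; repeat for the newly added items until nothing changes.

Start with: [D → . D id ,]
  [D → . D id ,] has the dot before D: add [D → . ,], [D → . , c C]
No further items can be added.

CLOSURE = { [D → . , c C], [D → . ,], [D → . D id ,] }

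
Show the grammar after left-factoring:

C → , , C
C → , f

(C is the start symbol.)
Left-factoring transforms A → αβ₁ | αβ₂ into A → αA' and A' → β₁ | β₂
(α is the longest common prefix among the alternatives). Repeat until
no nonterminal has two alternatives with a common prefix.

Round 1: C has alternatives sharing prefix ','. Introduce C': C → , C'
  Add: C' → , C
  Add: C' → f

No remaining common prefixes — done.

Resulting grammar:
C → , C'
C' → , C
C' → f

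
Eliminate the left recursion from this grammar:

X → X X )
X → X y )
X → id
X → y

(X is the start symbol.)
X is directly left-recursive. The standard transformation for
  A → A α₁ | ... | A α_m | β₁ | ... | β_n
is
  A  → β₁ A' | ... | β_n A'
  A' → α₁ A' | ... | α_m A' | ε

X → id becomes X → id X'
X → y becomes X → y X'
X → X X ) becomes X' → X ) X'
X → X y ) becomes X' → y ) X'
Add X' → ε

Resulting grammar:
X → id X'
X → y X'
X' → X ) X'
X' → y ) X'
X' → ε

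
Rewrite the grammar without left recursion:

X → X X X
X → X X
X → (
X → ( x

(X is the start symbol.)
X → ( X'
X → ( x X'
X' → X X X'
X' → X X'
X' → ε

X is directly left-recursive. The standard transformation for
  A → A α₁ | ... | A α_m | β₁ | ... | β_n
is
  A  → β₁ A' | ... | β_n A'
  A' → α₁ A' | ... | α_m A' | ε

X → ( becomes X → ( X'
X → ( x becomes X → ( x X'
X → X X X becomes X' → X X X'
X → X X becomes X' → X X'
Add X' → ε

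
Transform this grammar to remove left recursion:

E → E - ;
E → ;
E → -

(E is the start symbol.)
E is directly left-recursive. The standard transformation for
  A → A α₁ | ... | A α_m | β₁ | ... | β_n
is
  A  → β₁ A' | ... | β_n A'
  A' → α₁ A' | ... | α_m A' | ε

E → ; becomes E → ; E'
E → - becomes E → - E'
E → E - ; becomes E' → - ; E'
Add E' → ε

Resulting grammar:
E → ; E'
E → - E'
E' → - ; E'
E' → ε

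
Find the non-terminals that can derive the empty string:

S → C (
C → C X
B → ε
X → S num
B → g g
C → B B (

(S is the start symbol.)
A non-terminal is nullable if it can derive ε (the empty string): either it has an ε-production, or it has a production whose right-hand side consists entirely of nullable non-terminals.

ε-productions: B → ε
So B is immediately nullable.
No further non-terminal can be added: every production for the remaining non-terminals contains a terminal or a non-nullable non-terminal.
Nullable = { 'B' }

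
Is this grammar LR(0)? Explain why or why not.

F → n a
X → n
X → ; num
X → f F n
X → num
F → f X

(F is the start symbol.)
Yes, the grammar is LR(0)

A grammar is LR(0) if no state in the canonical LR(0) collection has:
  - both a shift item (dot before a terminal) and a complete item (shift-reduce conflict), or
  - two or more complete items (reduce-reduce conflict; the accept item [F' → F .] counts as a complete item here).

Augment with F' → F and build the canonical LR(0) collection (I0 = CLOSURE({[F' → . F]}), then GOTO on every symbol after a dot until no new states appear). It has 13 states:
  I0: { [F → . f X], [F → . n a], [F' → . F] }  — shift
  I1: { [F' → F .] }  — accept
  I2: { [F → f . X], [X → . ; num], [X → . f F n], [X → . n], [X → . num] }  — shift
  I3: { [F → n . a] }  — shift
  I4: { [F → n a .] }  — reduce
  I5: { [X → ; . num] }  — shift
  I6: { [F → f X .] }  — reduce
  I7: { [F → . f X], [F → . n a], [X → f . F n] }  — shift
  I8: { [X → n .] }  — reduce
  I9: { [X → num .] }  — reduce
  I10: { [X → f F . n] }  — shift
  I11: { [X → f F n .] }  — reduce
  I12: { [X → ; num .] }  — reduce

Every state is either a pure shift/goto state or contains exactly one complete item and nothing to shift — no conflicts. The grammar is LR(0).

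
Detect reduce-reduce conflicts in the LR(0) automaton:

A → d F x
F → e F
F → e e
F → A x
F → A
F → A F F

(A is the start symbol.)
No reduce-reduce conflicts

A reduce-reduce conflict occurs when an LR(0) state has two complete items [A → α .] and [B → β .] — both call for a reduction, and with no lookahead the parser cannot choose between them.

Augment with A' → A and build the canonical LR(0) collection (I0 = CLOSURE({[A' → . A]}), then GOTO on every symbol after a dot until no new states appear). It has 12 states:
  I0: { [A → . d F x], [A' → . A] }  — shift
  I1: { [A' → A .] }  — accept
  I2: { [A → . d F x], [A → d . F x], [F → . A F F], [F → . A x], [F → . A], [F → . e F], [F → . e e] }  — shift
  I3: { [A → . d F x], [F → . A F F], [F → . A x], [F → . A], [F → . e F], [F → . e e], [F → A . F F], [F → A . x], [F → A .] }  — shift, reduce
  I4: { [A → d F . x] }  — shift
  I5: { [A → . d F x], [F → . A F F], [F → . A x], [F → . A], [F → . e F], [F → . e e], [F → e . F], [F → e . e] }  — shift
  I6: { [F → e F .] }  — reduce
  I7: { [A → . d F x], [F → . A F F], [F → . A x], [F → . A], [F → . e F], [F → . e e], [F → e . F], [F → e . e], [F → e e .] }  — shift, reduce
  I8: { [A → d F x .] }  — reduce
  I9: { [A → . d F x], [F → . A F F], [F → . A x], [F → . A], [F → . e F], [F → . e e], [F → A F . F] }  — shift
  I10: { [F → A x .] }  — reduce
  I11: { [F → A F F .] }  — reduce

No state contains more than one complete item.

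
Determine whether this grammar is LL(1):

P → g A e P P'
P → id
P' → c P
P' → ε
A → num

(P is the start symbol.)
No. Predict set conflict for P': { 'c' }

Relevant sets:
  FOLLOW(P') = { $, 'c' }

For P:
  PREDICT(P → g A e P P') = { 'g' }
  PREDICT(P → id) = { 'id' }
For P':
  PREDICT(P' → c P) = { 'c' }
  PREDICT(P' → ε) = { $, 'c' }
A has a single production, so nothing to check there.

Conflict found: Predict set conflict for P': { 'c' }
The grammar is NOT LL(1).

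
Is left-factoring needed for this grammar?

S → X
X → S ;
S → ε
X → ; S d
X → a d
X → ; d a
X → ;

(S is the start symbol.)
Yes, X has productions with common prefix ';'

Left-factoring is needed when two productions for the same non-terminal
share a common prefix on the right-hand side.

Productions for S:
  S → X
  S → ε
Productions for X:
  X → S ;
  X → ; S d
  X → a d
  X → ; d a
  X → ;

Found common prefix ';' in productions for X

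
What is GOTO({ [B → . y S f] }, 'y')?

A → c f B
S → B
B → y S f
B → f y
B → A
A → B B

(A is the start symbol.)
{ [A → . B B], [A → . c f B], [B → . A], [B → . f y], [B → . y S f], [B → y . S f], [S → . B] }

GOTO(I, 'y') = CLOSURE({ [A → αX.β] : [A → α.Xβ] ∈ I, X = 'y' })

Items with dot before 'y', with the dot advanced:
  [B → . y S f] → [B → y . S f]
Closure of the advanced items:
  [B → y . S f] has the dot before S: add [S → . B]
  [S → . B] has the dot before B: add [B → . y S f], [B → . f y], [B → . A]
  [B → . A] has the dot before A: add [A → . c f B], [A → . B B]

GOTO = { [A → . B B], [A → . c f B], [B → . A], [B → . f y], [B → . y S f], [B → y . S f], [S → . B] }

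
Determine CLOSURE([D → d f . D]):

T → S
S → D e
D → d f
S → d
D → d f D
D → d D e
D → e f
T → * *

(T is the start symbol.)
Start with: [D → d f . D]
  [D → d f . D] has the dot before D: add [D → . d f], [D → . d f D], [D → . d D e], [D → . e f]
No further items can be added.

CLOSURE = { [D → . d D e], [D → . d f D], [D → . d f], [D → . e f], [D → d f . D] }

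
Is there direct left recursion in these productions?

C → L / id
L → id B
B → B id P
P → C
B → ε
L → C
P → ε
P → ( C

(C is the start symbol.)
Yes, B is left-recursive

Direct left recursion occurs when N → N α for some non-terminal N (the right-hand side begins with the left-hand side itself).

C → L / id: starts with L
L → id B: starts with id
B → B id P: LEFT RECURSIVE (starts with B)
P → C: starts with C
B → ε: starts with ε
L → C: starts with C
P → ε: starts with ε
P → ( C: starts with '('

The grammar has direct left recursion on: B.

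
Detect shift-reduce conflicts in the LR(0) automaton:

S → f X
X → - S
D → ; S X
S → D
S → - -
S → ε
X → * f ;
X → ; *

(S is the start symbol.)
Yes — I0: [S → .] vs [D → . ; S X]; I2: [S → .] vs [D → . ; S X]; I7: [S → .] vs [D → . ; S X]

Augment with S' → S and build the canonical LR(0) collection (I0 = CLOSURE({[S' → . S]}), then GOTO on every symbol after a dot until no new states appear). It has 17 states:
  I0: { [D → . ; S X], [S → . - -], [S → . D], [S → . f X], [S → .], [S' → . S] }  — shift, reduce
  I1: { [S → - . -] }  — shift
  I2: { [D → . ; S X], [D → ; . S X], [S → . - -], [S → . D], [S → . f X], [S → .] }  — shift, reduce
  I3: { [S → D .] }  — reduce
  I4: { [S' → S .] }  — accept
  I5: { [S → f . X], [X → . * f ;], [X → . - S], [X → . ; *] }  — shift
  I6: { [X → * . f ;] }  — shift
  I7: { [D → . ; S X], [S → . - -], [S → . D], [S → . f X], [S → .], [X → - . S] }  — shift, reduce
  I8: { [X → ; . *] }  — shift
  I9: { [S → f X .] }  — reduce
  I10: { [X → ; * .] }  — reduce
  I11: { [X → - S .] }  — reduce
  I12: { [X → * f . ;] }  — shift
  I13: { [X → * f ; .] }  — reduce
  I14: { [D → ; S . X], [X → . * f ;], [X → . - S], [X → . ; *] }  — shift
  I15: { [D → ; S X .] }  — reduce
  I16: { [S → - - .] }  — reduce

I0 contains reduce item [S → .] and shift items [D → . ; S X], [S → . - -], [S → . f X] — shift-reduce conflict.
I2 contains reduce item [S → .] and shift items [D → . ; S X], [S → . - -], [S → . f X] — shift-reduce conflict.
I7 contains reduce item [S → .] and shift items [D → . ; S X], [S → . - -], [S → . f X] — shift-reduce conflict.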